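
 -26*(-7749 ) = 201474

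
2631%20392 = 2631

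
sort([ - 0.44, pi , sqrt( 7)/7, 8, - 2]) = [  -  2, - 0.44,sqrt( 7 ) /7,pi,  8 ] 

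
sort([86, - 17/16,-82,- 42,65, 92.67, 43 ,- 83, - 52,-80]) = [ - 83,-82,-80,-52, -42, - 17/16,43 , 65 , 86, 92.67 ] 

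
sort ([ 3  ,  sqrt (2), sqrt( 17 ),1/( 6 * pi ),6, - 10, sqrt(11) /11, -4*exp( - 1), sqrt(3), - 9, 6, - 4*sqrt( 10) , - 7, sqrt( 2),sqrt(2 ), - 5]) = [-4 * sqrt( 10 ), - 10, - 9 , - 7, -5, - 4*exp( - 1),1/(6*pi ), sqrt( 11)/11 , sqrt(2),sqrt (2 ), sqrt(  2), sqrt( 3), 3,sqrt (17 ),6 , 6]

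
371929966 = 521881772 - 149951806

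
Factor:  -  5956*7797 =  -46438932= -2^2*3^1*23^1*113^1*1489^1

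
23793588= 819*29052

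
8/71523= 8/71523 = 0.00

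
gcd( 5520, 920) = 920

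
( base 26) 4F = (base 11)a9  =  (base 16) 77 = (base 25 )4J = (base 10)119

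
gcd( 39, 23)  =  1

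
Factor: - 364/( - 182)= 2^1  =  2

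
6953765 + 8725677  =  15679442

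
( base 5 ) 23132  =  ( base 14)871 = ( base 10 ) 1667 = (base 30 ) 1ph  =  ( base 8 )3203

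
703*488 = 343064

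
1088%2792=1088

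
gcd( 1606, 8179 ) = 1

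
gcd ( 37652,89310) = 2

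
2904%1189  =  526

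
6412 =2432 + 3980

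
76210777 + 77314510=153525287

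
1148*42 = 48216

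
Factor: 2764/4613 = 2^2*7^(-1) * 659^( -1 )* 691^1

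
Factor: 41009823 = 3^2*173^1*26339^1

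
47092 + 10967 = 58059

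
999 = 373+626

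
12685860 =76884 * 165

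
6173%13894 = 6173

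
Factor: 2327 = 13^1*179^1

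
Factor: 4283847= 3^5*17^2 *61^1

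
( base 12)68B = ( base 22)203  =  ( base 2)1111001011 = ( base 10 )971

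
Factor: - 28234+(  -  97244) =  - 125478=- 2^1*3^2*6971^1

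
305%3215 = 305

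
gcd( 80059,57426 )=1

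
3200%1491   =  218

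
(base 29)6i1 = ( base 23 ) AC3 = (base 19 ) F82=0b1010111000001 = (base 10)5569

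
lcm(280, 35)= 280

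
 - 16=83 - 99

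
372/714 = 62/119= 0.52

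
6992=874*8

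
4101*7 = 28707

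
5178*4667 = 24165726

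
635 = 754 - 119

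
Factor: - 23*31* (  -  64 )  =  2^6*23^1 * 31^1  =  45632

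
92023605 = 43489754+48533851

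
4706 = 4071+635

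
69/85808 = 69/85808 = 0.00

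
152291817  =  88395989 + 63895828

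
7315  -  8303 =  - 988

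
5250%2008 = 1234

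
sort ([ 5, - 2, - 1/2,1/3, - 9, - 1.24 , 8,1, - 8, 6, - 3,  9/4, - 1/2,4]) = [ - 9, - 8, - 3, - 2, - 1.24, - 1/2 , - 1/2, 1/3,1, 9/4, 4,  5,6,8]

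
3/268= 3/268 = 0.01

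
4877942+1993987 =6871929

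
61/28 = 2+5/28 =2.18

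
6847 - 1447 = 5400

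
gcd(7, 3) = 1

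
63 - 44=19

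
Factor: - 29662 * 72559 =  - 2^1 * 14831^1 * 72559^1  =  - 2152245058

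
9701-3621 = 6080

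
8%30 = 8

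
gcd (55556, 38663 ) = 1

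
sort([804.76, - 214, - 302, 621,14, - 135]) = [ - 302, - 214 ,  -  135, 14, 621, 804.76]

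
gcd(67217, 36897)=1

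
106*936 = 99216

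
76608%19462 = 18222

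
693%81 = 45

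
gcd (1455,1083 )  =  3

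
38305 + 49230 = 87535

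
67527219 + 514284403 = 581811622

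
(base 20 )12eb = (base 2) 10001110000011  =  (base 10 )9091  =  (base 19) 1639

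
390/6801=130/2267  =  0.06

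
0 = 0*5689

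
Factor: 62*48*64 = 190464 = 2^11*3^1*31^1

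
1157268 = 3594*322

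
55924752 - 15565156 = 40359596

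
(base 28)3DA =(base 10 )2726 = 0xAA6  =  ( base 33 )2GK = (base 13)1319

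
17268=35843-18575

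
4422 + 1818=6240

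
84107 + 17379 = 101486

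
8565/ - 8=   -  8565/8 = - 1070.62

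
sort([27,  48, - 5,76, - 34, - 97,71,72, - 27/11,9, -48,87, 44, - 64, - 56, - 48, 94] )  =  [ - 97,-64,- 56, - 48, - 48, - 34, -5 , - 27/11,9,27,44,48, 71, 72,76  ,  87, 94] 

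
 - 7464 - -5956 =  - 1508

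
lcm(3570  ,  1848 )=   157080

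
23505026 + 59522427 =83027453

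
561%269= 23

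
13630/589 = 13630/589 =23.14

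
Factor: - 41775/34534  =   - 2^( - 1) * 3^1*5^2* 31^ ( - 1 ) = - 75/62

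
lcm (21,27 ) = 189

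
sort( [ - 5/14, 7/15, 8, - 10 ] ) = [ - 10, - 5/14, 7/15 , 8]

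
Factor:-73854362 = -2^1*36927181^1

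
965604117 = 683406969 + 282197148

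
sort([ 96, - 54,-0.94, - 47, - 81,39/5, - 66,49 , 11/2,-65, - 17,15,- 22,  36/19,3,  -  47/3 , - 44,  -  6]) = [ -81,- 66 , - 65, - 54,-47, - 44, - 22 ,-17, - 47/3,-6, - 0.94,36/19,3,11/2,39/5,15, 49, 96] 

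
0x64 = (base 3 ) 10201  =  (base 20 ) 50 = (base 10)100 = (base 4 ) 1210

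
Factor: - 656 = - 2^4 * 41^1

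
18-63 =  - 45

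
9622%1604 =1602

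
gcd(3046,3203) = 1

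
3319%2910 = 409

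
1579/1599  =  1579/1599 = 0.99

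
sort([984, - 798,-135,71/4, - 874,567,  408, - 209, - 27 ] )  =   [ - 874,-798,- 209, - 135 ,  -  27, 71/4,408,567, 984 ] 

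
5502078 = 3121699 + 2380379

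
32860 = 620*53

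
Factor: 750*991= 2^1*3^1 * 5^3 * 991^1 = 743250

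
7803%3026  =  1751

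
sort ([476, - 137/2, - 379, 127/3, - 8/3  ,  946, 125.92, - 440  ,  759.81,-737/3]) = [ - 440, - 379, - 737/3, - 137/2, - 8/3,127/3,125.92, 476,759.81, 946]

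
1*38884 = 38884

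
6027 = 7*861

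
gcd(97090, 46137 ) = 7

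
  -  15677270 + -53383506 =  - 69060776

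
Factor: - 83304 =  - 2^3 * 3^2 *13^1 * 89^1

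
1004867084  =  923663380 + 81203704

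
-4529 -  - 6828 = 2299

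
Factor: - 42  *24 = - 2^4*3^2 * 7^1 = - 1008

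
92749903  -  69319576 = 23430327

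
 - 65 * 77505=-5037825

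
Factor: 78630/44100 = 2621/1470= 2^ ( - 1)*3^( -1)*5^ ( - 1)* 7^( - 2)*2621^1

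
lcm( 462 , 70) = 2310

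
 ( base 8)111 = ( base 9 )81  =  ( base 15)4d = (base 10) 73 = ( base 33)27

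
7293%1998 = 1299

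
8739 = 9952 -1213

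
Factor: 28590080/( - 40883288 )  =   - 2^11*  5^1 * 19^( - 1)*349^1 * 268969^(-1 )  =  - 3573760/5110411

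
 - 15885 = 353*( - 45)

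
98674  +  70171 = 168845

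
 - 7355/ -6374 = 7355/6374=1.15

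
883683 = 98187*9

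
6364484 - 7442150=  - 1077666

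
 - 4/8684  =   - 1 + 2170/2171 = - 0.00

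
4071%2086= 1985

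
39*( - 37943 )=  - 1479777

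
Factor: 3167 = 3167^1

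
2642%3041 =2642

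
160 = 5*32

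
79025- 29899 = 49126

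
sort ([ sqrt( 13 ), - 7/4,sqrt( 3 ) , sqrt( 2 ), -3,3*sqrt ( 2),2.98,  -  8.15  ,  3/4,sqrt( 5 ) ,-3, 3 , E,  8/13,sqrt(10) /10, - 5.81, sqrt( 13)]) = [ - 8.15, - 5.81, - 3,  -  3, -7/4, sqrt (10 )/10,8/13, 3/4, sqrt(2 ),  sqrt(3),sqrt( 5 ), E, 2.98,3, sqrt( 13), sqrt(13), 3 * sqrt( 2) ]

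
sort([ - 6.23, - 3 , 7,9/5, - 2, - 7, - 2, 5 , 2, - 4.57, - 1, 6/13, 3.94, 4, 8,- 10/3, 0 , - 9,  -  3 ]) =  [ - 9, - 7, - 6.23,  -  4.57, - 10/3, - 3,-3, - 2, - 2, - 1, 0  ,  6/13,9/5, 2,  3.94, 4 , 5, 7 , 8]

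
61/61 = 1 = 1.00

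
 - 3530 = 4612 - 8142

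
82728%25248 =6984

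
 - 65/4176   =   - 1  +  4111/4176= - 0.02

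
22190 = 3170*7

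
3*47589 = 142767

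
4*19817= 79268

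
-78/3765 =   -  1 + 1229/1255 = - 0.02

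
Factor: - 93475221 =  - 3^1*7^1*1579^1*2819^1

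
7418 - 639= 6779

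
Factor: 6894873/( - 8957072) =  - 2^(-4)*3^2*43^( - 1)*47^( - 1)*277^ ( - 1)*766097^1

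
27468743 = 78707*349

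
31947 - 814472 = -782525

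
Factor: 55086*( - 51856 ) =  - 2^5*3^1 * 7^1 * 463^1*9181^1 = - 2856539616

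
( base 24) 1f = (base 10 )39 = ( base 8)47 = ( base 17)25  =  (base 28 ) 1b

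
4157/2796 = 1+1361/2796 = 1.49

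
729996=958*762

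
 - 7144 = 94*( - 76)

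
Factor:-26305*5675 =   -  5^3*227^1*5261^1 = - 149280875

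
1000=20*50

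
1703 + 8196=9899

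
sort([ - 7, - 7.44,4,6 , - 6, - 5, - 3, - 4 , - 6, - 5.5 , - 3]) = [  -  7.44,  -  7 , - 6,  -  6, - 5.5, - 5, - 4, - 3, - 3,4,6]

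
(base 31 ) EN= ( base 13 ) 292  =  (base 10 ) 457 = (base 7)1222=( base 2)111001001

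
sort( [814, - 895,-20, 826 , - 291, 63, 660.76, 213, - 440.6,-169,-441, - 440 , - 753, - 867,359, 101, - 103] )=[ - 895, - 867,-753,-441, - 440.6, - 440,-291, - 169,- 103,-20 , 63, 101, 213 , 359,  660.76, 814, 826]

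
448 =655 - 207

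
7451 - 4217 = 3234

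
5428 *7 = 37996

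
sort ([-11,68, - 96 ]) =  [ - 96,  -  11,68 ]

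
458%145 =23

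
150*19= 2850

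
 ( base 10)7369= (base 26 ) anb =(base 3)101002221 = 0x1CC9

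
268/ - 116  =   - 3 + 20/29 = - 2.31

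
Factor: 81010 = 2^1*5^1*8101^1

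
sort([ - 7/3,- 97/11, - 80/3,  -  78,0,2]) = [ - 78,-80/3, - 97/11 ,-7/3, 0,  2]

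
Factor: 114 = 2^1*3^1*19^1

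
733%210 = 103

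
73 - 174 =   -  101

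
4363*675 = 2945025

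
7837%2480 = 397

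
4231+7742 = 11973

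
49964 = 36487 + 13477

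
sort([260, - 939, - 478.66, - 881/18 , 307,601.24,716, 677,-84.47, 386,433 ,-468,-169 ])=[ - 939,-478.66, - 468,-169,-84.47,-881/18, 260,307,386 , 433,601.24 , 677 , 716]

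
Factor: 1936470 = 2^1*3^1*5^1*17^1*3797^1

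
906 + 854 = 1760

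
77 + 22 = 99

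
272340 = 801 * 340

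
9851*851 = 8383201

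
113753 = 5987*19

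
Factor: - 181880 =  - 2^3*5^1 * 4547^1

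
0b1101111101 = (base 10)893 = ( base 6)4045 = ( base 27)162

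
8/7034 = 4/3517 = 0.00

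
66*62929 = 4153314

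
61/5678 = 61/5678=0.01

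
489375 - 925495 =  - 436120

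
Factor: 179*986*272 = 48006368 =2^5*17^2*29^1*179^1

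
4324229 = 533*8113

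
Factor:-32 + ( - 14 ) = -2^1 * 23^1 =- 46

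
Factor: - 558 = - 2^1 * 3^2 * 31^1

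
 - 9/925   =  -9/925 = -  0.01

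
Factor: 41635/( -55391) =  - 5^1*7^(  -  1) * 11^1 * 41^( - 1)*193^( - 1) *757^1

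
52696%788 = 688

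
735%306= 123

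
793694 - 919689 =-125995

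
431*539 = 232309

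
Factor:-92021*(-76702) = 2^1*17^1* 5413^1*38351^1 = 7058194742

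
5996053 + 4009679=10005732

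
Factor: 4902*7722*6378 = 2^3*3^5 *11^1*13^1 * 19^1*43^1*1063^1 = 241427990232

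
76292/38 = 38146/19 = 2007.68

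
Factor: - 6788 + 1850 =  -4938 = -2^1*3^1*823^1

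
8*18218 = 145744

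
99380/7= 14197 + 1/7 = 14197.14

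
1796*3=5388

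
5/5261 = 5/5261 = 0.00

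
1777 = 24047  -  22270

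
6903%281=159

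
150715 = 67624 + 83091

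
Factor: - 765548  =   - 2^2*7^1*19^1 * 1439^1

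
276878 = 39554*7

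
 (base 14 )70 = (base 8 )142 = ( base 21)4e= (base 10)98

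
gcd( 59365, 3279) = 1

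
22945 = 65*353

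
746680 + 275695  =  1022375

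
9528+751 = 10279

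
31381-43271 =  - 11890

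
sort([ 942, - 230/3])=[-230/3, 942 ] 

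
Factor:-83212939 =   -  617^1 * 134867^1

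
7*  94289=660023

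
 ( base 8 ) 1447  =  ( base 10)807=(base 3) 1002220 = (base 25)177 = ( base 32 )P7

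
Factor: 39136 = 2^5*1223^1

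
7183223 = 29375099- 22191876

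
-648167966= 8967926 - 657135892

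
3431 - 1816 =1615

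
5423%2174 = 1075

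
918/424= 459/212 = 2.17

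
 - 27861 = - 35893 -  - 8032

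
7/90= 7/90  =  0.08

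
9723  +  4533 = 14256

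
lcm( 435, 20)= 1740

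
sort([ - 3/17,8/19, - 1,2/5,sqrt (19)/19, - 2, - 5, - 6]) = [ - 6, - 5,- 2, - 1, - 3/17,sqrt( 19)/19,2/5,8/19 ]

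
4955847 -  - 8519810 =13475657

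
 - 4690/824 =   -  6 + 127/412  =  - 5.69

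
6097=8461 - 2364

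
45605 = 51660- 6055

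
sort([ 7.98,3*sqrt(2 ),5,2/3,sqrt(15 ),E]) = [2/3,E, sqrt(15),  3*sqrt ( 2) , 5,7.98 ] 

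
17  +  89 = 106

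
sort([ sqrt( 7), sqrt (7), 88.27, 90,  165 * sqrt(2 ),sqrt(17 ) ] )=[ sqrt(7), sqrt(7), sqrt (17) , 88.27, 90,165 * sqrt( 2) ] 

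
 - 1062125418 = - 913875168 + -148250250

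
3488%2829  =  659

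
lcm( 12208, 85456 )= 85456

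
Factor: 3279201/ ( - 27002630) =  - 2^( - 1)*3^1*5^( - 1)*17^( - 1 )*193^(  -  1 )*823^( - 1 )*1093067^1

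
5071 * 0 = 0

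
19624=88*223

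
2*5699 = 11398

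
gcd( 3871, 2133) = 79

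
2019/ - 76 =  - 2019/76 = - 26.57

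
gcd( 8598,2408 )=2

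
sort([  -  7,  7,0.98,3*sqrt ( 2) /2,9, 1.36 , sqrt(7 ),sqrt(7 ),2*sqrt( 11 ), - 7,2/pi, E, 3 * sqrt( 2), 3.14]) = [-7, - 7, 2/pi,0.98, 1.36,3 *sqrt (2 )/2, sqrt(7),sqrt(7 ), E, 3.14, 3*sqrt( 2 ), 2 * sqrt(11 ), 7,9 ] 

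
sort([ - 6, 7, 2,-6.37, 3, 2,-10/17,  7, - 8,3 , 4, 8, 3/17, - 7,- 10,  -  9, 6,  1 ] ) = [ - 10,-9, - 8,-7, - 6.37 ,-6, - 10/17, 3/17, 1,2, 2 , 3, 3,4, 6, 7, 7, 8] 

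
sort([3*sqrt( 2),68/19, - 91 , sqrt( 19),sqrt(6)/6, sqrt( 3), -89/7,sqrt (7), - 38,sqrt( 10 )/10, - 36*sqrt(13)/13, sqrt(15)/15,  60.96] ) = [ - 91, - 38,-89/7, - 36*sqrt(13) /13, sqrt( 15)/15,sqrt( 10)/10,  sqrt(6)/6,sqrt( 3),sqrt( 7),68/19, 3 * sqrt( 2), sqrt( 19 ),60.96 ]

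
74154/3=24718=24718.00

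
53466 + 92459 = 145925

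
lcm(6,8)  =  24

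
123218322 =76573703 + 46644619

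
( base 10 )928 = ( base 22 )1k4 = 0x3a0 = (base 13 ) 565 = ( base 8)1640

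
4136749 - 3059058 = 1077691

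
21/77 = 3/11 =0.27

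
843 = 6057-5214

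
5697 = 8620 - 2923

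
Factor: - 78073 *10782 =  - 841783086 = -2^1*3^2 * 101^1 * 599^1 * 773^1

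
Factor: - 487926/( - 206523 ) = 54214/22947 = 2^1*3^( - 1 )*7649^(-1 )*27107^1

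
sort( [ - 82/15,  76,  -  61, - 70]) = [ - 70,  -  61, - 82/15, 76] 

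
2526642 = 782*3231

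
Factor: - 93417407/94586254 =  - 2^( - 1 )*7^( - 1 )*6756161^( - 1)*93417407^1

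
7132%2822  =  1488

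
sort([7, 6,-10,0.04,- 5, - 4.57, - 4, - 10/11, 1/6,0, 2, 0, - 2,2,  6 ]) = [ - 10, - 5, - 4.57,-4, - 2 , -10/11, 0,0,0.04, 1/6, 2, 2,  6, 6, 7] 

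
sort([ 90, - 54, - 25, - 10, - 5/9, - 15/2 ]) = [  -  54, - 25, - 10, - 15/2,-5/9,90]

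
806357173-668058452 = 138298721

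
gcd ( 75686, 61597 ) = 1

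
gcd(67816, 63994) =98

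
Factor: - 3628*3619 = -13129732 = - 2^2*7^1*11^1*47^1*907^1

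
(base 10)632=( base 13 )398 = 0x278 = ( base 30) L2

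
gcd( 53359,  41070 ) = 1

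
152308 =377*404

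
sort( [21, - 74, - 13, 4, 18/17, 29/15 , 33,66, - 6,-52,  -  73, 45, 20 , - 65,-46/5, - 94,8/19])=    [-94, - 74,-73, - 65, - 52, - 13, - 46/5, -6, 8/19, 18/17,29/15 , 4 , 20, 21, 33,45,66 ] 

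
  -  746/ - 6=373/3= 124.33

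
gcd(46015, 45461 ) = 1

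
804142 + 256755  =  1060897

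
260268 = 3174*82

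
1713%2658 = 1713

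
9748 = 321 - -9427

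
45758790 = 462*99045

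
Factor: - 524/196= - 7^( - 2 )*131^1= - 131/49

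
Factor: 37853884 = 2^2*1613^1 * 5867^1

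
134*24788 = 3321592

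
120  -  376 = -256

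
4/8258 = 2/4129 = 0.00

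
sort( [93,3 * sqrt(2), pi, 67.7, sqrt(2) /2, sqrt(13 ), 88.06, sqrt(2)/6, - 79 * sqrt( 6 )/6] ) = [-79 * sqrt( 6 ) /6, sqrt(2 ) /6, sqrt(2)/2, pi, sqrt(13 ), 3*sqrt( 2) , 67.7,  88.06,93 ] 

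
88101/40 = 2202+21/40 = 2202.53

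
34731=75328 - 40597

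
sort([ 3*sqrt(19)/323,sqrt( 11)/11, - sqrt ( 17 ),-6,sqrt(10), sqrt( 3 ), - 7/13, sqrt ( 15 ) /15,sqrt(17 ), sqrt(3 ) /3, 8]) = [ - 6, -sqrt(17), - 7/13, 3 * sqrt( 19) /323, sqrt( 15)/15,  sqrt(11 )/11,sqrt(3 ) /3,  sqrt(3), sqrt( 10), sqrt ( 17 ),8]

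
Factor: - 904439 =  - 829^1*1091^1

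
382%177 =28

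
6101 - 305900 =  - 299799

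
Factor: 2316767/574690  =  2^( - 1)*5^( - 1 )*23^1*101^( - 1)*263^1*383^1*569^( - 1 ) 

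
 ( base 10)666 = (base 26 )pg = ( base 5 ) 10131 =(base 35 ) J1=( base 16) 29a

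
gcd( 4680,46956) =156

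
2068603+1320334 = 3388937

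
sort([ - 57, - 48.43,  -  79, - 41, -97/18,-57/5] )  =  [- 79 , - 57,- 48.43, -41,-57/5, - 97/18]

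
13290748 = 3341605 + 9949143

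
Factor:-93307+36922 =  - 56385 = - 3^2*5^1 * 7^1*179^1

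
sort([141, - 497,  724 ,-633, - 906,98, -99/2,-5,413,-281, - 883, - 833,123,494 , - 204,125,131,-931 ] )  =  [-931,-906, - 883, - 833,-633,- 497, - 281, - 204,-99/2,  -  5, 98,123, 125,131,141,413,  494,724 ]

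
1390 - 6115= - 4725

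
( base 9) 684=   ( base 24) NA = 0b1000110010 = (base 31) i4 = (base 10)562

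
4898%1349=851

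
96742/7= 96742/7 = 13820.29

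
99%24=3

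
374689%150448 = 73793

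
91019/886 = 102 + 647/886 = 102.73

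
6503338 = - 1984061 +8487399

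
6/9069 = 2/3023 =0.00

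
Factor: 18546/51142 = 3^1*7^ ( -1)*11^1*13^(  -  1) = 33/91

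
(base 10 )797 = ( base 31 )pm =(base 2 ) 1100011101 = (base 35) MR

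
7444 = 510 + 6934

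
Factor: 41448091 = 17^2*143419^1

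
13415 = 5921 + 7494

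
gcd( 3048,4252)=4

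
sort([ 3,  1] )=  [1,3 ] 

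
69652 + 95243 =164895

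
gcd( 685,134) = 1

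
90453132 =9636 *9387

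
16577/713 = 16577/713 = 23.25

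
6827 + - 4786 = 2041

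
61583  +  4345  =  65928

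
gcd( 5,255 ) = 5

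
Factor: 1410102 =2^1*3^3*26113^1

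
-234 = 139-373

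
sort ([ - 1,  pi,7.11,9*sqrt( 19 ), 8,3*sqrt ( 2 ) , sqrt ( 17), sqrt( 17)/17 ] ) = [-1,sqrt( 17) /17, pi,sqrt( 17 ), 3*sqrt ( 2) , 7.11, 8, 9*sqrt(19)] 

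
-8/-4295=8/4295= 0.00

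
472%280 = 192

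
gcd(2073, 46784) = 1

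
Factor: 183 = 3^1*61^1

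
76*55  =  4180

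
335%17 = 12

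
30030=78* 385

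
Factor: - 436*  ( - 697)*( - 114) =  - 2^3 * 3^1 * 17^1*19^1*41^1 * 109^1 = - 34643688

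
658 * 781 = 513898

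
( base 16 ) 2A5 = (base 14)365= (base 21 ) 1B5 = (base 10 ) 677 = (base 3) 221002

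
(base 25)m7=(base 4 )20231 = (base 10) 557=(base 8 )1055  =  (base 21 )15b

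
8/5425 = 8/5425 = 0.00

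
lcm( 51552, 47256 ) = 567072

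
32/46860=8/11715 = 0.00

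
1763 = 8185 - 6422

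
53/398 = 53/398 = 0.13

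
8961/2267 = 8961/2267 = 3.95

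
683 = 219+464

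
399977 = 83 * 4819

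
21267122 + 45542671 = 66809793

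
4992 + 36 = 5028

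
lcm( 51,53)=2703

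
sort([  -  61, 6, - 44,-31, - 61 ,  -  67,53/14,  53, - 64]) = [ - 67,  -  64 , - 61,  -  61, - 44, - 31, 53/14 , 6,53 ]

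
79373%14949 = 4628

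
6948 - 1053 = 5895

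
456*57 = 25992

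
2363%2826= 2363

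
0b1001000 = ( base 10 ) 72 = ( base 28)2g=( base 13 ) 57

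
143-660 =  - 517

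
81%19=5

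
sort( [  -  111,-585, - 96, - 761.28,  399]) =[ - 761.28, - 585, - 111, - 96,399 ]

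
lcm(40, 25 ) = 200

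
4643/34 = 136 + 19/34 =136.56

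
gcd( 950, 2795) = 5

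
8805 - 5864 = 2941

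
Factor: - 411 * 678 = -2^1 * 3^2 * 113^1*137^1 = -278658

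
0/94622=0 = 0.00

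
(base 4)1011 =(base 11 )63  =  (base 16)45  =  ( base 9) 76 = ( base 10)69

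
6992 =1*6992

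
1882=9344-7462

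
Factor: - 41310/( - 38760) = 2^ (-2)*3^4*19^ (-1) = 81/76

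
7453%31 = 13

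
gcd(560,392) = 56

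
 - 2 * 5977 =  - 11954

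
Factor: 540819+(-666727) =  -125908 = -2^2 *31477^1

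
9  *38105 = 342945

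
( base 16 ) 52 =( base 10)82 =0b1010010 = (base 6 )214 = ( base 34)2e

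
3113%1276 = 561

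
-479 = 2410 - 2889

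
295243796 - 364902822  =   - 69659026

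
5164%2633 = 2531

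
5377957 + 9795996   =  15173953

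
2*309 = 618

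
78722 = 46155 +32567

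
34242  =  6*5707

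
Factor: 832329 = 3^3*29^1 * 1063^1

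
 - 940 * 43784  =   - 41156960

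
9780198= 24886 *393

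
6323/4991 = 1 + 1332/4991=1.27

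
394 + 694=1088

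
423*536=226728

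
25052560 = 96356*260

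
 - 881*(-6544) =5765264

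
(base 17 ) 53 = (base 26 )3a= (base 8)130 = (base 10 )88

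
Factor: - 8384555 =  - 5^1*1676911^1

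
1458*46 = 67068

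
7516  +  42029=49545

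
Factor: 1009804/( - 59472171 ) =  - 2^2*3^( - 3)*11^(  -  1)*17^( - 1)*37^1*6823^1*11779^(  -  1)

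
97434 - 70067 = 27367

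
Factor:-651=-3^1*7^1*31^1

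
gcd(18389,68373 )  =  71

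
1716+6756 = 8472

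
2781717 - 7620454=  - 4838737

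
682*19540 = 13326280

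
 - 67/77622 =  - 1 + 77555/77622 = - 0.00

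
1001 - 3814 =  - 2813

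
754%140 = 54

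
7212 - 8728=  - 1516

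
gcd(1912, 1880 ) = 8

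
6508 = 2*3254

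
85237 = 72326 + 12911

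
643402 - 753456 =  - 110054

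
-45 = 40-85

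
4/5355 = 4/5355  =  0.00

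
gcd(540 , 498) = 6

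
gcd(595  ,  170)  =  85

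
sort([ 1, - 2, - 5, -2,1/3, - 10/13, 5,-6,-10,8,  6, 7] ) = [-10,-6,-5,-2,-2,-10/13, 1/3, 1,5, 6,7,  8]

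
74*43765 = 3238610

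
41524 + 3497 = 45021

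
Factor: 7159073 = 7159073^1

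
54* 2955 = 159570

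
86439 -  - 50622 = 137061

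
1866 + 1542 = 3408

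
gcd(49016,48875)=1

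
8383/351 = 23 + 310/351= 23.88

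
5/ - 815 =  - 1/163 = -  0.01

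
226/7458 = 1/33 = 0.03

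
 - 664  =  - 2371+1707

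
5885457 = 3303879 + 2581578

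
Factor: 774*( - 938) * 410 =- 297664920 =- 2^3*3^2*5^1*7^1*41^1 * 43^1 * 67^1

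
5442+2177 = 7619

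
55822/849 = 65 + 637/849 = 65.75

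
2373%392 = 21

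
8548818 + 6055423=14604241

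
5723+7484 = 13207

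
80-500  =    -  420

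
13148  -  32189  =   - 19041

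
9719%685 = 129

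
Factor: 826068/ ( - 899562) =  - 2^1*23^1*41^1*73^1*313^ ( - 1)*479^( - 1 )= - 137678/149927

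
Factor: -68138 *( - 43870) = 2^2*5^1*7^1*31^1 * 41^1*107^1*157^1 = 2989214060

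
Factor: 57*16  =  2^4*3^1*19^1 = 912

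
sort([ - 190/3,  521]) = [ - 190/3, 521]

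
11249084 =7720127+3528957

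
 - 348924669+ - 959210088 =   -  1308134757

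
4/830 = 2/415 = 0.00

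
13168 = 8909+4259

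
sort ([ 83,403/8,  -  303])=[-303,403/8,83 ] 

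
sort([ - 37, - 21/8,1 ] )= [ -37, - 21/8,1]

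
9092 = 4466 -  - 4626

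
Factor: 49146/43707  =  2^1*17^ (-1)*857^(-1) * 8191^1 = 16382/14569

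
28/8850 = 14/4425=0.00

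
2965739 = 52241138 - 49275399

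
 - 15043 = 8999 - 24042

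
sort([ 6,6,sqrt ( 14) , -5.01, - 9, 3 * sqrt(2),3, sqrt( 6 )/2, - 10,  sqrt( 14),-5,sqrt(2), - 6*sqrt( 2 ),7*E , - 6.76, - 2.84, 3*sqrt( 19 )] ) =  [ -10,- 9, - 6*sqrt(2 ), - 6.76, - 5.01, - 5, - 2.84,sqrt( 6 )/2, sqrt( 2 ), 3,sqrt(14 ),sqrt( 14), 3*sqrt(2),6 , 6,3*sqrt(19), 7*E] 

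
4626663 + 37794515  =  42421178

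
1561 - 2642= - 1081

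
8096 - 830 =7266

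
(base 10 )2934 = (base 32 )2RM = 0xb76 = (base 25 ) 4h9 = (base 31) 31K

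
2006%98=46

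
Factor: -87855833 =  - 13^3 * 39989^1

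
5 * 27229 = 136145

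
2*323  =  646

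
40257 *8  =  322056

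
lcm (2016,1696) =106848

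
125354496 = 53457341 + 71897155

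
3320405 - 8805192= -5484787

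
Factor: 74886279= 3^1*13^1* 1920161^1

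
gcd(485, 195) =5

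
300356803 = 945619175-645262372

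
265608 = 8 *33201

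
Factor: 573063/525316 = 2^( -2 )* 3^1*11^( - 1) * 11939^( - 1 )* 191021^1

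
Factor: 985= 5^1*197^1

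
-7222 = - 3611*2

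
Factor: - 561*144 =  - 2^4* 3^3*11^1 *17^1 = -80784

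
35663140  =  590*60446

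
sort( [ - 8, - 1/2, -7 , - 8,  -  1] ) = [ - 8,  -  8,-7, -1, - 1/2] 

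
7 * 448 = 3136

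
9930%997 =957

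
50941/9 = 50941/9 = 5660.11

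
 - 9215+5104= - 4111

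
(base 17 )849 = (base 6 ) 15021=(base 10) 2389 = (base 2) 100101010101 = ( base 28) 319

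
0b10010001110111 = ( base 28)bpb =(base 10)9335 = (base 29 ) b2q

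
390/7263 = 130/2421 = 0.05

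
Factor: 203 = 7^1*29^1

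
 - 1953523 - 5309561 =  - 7263084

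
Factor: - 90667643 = -11^1*863^1*9551^1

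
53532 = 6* 8922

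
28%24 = 4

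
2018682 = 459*4398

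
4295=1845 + 2450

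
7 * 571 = 3997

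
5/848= 5/848=0.01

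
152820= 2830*54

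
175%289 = 175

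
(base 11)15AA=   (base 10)2056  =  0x808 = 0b100000001000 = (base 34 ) 1qg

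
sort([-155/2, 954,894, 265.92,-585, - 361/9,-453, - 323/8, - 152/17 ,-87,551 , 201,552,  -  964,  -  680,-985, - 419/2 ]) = [-985, - 964, - 680,-585,-453,  -  419/2, - 87, - 155/2,- 323/8, - 361/9, - 152/17,201,265.92,551, 552, 894, 954] 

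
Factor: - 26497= -26497^1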